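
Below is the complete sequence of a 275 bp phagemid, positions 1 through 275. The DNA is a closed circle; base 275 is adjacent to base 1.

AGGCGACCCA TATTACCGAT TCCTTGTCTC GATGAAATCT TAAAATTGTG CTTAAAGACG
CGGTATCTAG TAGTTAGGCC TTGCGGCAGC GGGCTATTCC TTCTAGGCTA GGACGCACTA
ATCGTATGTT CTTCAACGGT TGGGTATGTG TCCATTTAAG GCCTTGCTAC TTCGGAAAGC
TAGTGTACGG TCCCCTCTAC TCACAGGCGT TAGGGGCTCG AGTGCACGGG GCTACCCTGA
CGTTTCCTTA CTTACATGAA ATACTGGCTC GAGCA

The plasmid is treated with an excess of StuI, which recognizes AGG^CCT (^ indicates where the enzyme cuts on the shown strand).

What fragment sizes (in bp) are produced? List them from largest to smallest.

192, 83 bp

StuI sites (AGGCCT) start at positions 76, 159.
StuI cuts after base 3 of each site, so after positions 78, 161.
Circular molecule, 2 cuts → 2 fragments:
  79–161 → 83 bp
  162–275 then 1–78 → 114 + 78 = 192 bp
Sorted largest to smallest: 192, 83 bp.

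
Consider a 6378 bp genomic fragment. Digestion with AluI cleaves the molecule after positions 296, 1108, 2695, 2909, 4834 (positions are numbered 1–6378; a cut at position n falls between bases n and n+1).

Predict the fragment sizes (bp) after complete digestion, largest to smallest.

1925, 1587, 1544, 812, 296, 214 bp

Linear molecule, 5 cuts → 6 fragments:
  296 − 0 = 296 bp
  1108 − 296 = 812 bp
  2695 − 1108 = 1587 bp
  2909 − 2695 = 214 bp
  4834 − 2909 = 1925 bp
  6378 − 4834 = 1544 bp
Sorted largest to smallest: 1925, 1587, 1544, 812, 296, 214 bp.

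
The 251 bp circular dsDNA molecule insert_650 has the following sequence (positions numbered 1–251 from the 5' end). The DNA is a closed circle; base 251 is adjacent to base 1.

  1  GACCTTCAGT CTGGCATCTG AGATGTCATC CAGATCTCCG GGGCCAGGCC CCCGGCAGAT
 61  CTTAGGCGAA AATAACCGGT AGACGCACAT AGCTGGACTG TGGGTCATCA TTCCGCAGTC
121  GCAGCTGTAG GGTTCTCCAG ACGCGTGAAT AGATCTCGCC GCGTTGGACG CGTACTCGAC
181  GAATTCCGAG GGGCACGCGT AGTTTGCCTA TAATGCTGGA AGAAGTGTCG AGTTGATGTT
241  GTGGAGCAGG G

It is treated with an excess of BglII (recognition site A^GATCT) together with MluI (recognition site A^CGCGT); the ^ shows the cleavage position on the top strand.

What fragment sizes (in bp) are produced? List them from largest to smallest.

88, 84, 27, 25, 17, 10 bp

BglII sites (AGATCT) start at positions 32, 57, 151.
BglII cuts after the first base of each site, so after positions 32, 57, 151.
MluI sites (ACGCGT) start at positions 141, 168, 195.
MluI cuts after the first base of each site, so after positions 141, 168, 195.
Combined cut positions: 32, 57, 141, 151, 168, 195.
Circular molecule, 6 cuts → 6 fragments:
  33–57 → 25 bp
  58–141 → 84 bp
  142–151 → 10 bp
  152–168 → 17 bp
  169–195 → 27 bp
  196–251 then 1–32 → 56 + 32 = 88 bp
Sorted largest to smallest: 88, 84, 27, 25, 17, 10 bp.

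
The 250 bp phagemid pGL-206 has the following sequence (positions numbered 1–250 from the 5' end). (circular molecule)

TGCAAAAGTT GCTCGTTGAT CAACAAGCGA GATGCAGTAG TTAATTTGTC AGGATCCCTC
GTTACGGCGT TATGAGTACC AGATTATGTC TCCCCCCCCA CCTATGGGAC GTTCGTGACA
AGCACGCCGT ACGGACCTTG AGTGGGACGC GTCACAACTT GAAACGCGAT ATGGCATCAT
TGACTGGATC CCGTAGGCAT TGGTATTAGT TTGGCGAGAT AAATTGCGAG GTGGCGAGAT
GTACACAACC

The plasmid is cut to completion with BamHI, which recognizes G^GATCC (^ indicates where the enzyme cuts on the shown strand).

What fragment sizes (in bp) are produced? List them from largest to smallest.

BamHI sites (GGATCC) start at positions 52, 186.
BamHI cuts after the first base of each site, so after positions 52, 186.
Circular molecule, 2 cuts → 2 fragments:
  53–186 → 134 bp
  187–250 then 1–52 → 64 + 52 = 116 bp
Sorted largest to smallest: 134, 116 bp.

134, 116 bp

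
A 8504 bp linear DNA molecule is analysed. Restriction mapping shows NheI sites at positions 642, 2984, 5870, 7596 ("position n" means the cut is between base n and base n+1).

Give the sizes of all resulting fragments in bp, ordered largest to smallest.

Linear molecule, 4 cuts → 5 fragments:
  642 − 0 = 642 bp
  2984 − 642 = 2342 bp
  5870 − 2984 = 2886 bp
  7596 − 5870 = 1726 bp
  8504 − 7596 = 908 bp
Sorted largest to smallest: 2886, 2342, 1726, 908, 642 bp.

2886, 2342, 1726, 908, 642 bp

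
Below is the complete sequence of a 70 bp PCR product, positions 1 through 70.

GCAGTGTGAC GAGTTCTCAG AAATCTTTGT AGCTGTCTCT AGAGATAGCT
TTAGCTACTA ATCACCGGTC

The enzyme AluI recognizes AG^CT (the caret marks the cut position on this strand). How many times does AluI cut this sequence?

AGCT occurs starting at positions 31, 47, 53.
AluI cuts at 3 sites.

3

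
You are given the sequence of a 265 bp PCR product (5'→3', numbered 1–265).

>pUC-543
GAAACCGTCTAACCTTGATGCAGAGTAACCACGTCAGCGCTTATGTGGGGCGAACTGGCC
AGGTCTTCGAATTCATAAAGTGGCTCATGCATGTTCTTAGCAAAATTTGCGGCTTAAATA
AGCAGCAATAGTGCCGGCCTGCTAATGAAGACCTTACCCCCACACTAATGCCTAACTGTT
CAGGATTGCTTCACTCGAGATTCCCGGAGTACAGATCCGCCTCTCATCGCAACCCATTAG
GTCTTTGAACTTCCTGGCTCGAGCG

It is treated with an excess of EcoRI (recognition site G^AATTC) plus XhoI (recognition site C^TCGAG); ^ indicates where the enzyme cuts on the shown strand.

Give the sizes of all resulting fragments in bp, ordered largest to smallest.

The EcoRI site (GAATTC) starts at position 69.
EcoRI cuts after the first base of each site, so after position 69.
XhoI sites (CTCGAG) start at positions 194, 258.
XhoI cuts after the first base of each site, so after positions 194, 258.
Combined cut positions: 69, 194, 258.
Linear molecule, 3 cuts → 4 fragments:
  1–69 → 69 bp
  70–194 → 125 bp
  195–258 → 64 bp
  259–265 → 7 bp
Sorted largest to smallest: 125, 69, 64, 7 bp.

125, 69, 64, 7 bp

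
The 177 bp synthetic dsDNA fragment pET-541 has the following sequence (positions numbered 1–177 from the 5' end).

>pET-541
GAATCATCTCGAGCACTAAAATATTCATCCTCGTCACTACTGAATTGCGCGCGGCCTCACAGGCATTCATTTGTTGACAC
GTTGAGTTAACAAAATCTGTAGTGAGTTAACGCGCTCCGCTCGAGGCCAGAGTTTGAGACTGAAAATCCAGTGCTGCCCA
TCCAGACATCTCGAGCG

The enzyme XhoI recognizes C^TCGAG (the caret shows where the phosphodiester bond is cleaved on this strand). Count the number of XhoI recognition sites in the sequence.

CTCGAG occurs starting at positions 8, 120, 170.
XhoI cuts at 3 sites.

3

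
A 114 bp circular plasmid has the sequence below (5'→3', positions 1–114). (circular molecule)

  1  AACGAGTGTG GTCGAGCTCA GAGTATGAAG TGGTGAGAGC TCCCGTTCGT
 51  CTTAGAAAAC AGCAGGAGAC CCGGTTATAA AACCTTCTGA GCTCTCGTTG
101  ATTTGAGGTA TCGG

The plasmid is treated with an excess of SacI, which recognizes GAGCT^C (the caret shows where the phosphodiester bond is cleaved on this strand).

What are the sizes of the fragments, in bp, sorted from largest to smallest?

52, 39, 23 bp

SacI sites (GAGCTC) start at positions 14, 37, 89.
SacI cuts after base 5 of each site (before the last base), so after positions 18, 41, 93.
Circular molecule, 3 cuts → 3 fragments:
  19–41 → 23 bp
  42–93 → 52 bp
  94–114 then 1–18 → 21 + 18 = 39 bp
Sorted largest to smallest: 52, 39, 23 bp.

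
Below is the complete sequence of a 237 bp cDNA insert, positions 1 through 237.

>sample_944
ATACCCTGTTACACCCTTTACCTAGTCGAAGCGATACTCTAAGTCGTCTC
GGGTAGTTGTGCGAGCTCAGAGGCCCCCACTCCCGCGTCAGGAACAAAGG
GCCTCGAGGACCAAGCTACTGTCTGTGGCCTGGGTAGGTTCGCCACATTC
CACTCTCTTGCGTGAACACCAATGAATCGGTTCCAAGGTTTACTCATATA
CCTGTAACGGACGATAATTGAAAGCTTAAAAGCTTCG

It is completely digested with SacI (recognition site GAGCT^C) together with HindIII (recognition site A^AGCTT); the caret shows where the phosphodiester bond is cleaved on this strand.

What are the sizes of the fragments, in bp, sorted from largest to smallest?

155, 67, 8, 7 bp

The SacI site (GAGCTC) starts at position 63.
SacI cuts after base 5 of each site (before the last base), so after position 67.
HindIII sites (AAGCTT) start at positions 222, 230.
HindIII cuts after the first base of each site, so after positions 222, 230.
Combined cut positions: 67, 222, 230.
Linear molecule, 3 cuts → 4 fragments:
  1–67 → 67 bp
  68–222 → 155 bp
  223–230 → 8 bp
  231–237 → 7 bp
Sorted largest to smallest: 155, 67, 8, 7 bp.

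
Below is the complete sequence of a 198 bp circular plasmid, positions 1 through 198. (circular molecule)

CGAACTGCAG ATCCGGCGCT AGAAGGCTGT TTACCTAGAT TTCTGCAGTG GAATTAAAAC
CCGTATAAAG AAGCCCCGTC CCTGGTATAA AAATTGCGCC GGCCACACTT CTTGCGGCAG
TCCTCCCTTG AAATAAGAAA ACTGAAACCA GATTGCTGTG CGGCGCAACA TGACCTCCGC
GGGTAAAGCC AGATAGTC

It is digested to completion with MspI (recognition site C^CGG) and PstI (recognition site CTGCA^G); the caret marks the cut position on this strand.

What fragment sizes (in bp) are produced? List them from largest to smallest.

MspI sites (CCGG) start at positions 13, 99.
MspI cuts after the first base of each site, so after positions 13, 99.
PstI sites (CTGCAG) start at positions 5, 43.
PstI cuts after base 5 of each site (before the last base), so after positions 9, 47.
Combined cut positions: 9, 13, 47, 99.
Circular molecule, 4 cuts → 4 fragments:
  10–13 → 4 bp
  14–47 → 34 bp
  48–99 → 52 bp
  100–198 then 1–9 → 99 + 9 = 108 bp
Sorted largest to smallest: 108, 52, 34, 4 bp.

108, 52, 34, 4 bp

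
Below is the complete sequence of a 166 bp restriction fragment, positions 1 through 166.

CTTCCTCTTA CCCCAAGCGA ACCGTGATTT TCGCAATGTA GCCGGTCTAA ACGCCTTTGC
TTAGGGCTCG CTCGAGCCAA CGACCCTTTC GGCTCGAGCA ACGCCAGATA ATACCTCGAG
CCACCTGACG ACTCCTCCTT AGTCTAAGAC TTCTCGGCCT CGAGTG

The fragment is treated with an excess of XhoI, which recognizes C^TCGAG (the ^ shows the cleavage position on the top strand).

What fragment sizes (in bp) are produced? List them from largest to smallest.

XhoI sites (CTCGAG) start at positions 71, 93, 115, 159.
XhoI cuts after the first base of each site, so after positions 71, 93, 115, 159.
Linear molecule, 4 cuts → 5 fragments:
  1–71 → 71 bp
  72–93 → 22 bp
  94–115 → 22 bp
  116–159 → 44 bp
  160–166 → 7 bp
Sorted largest to smallest: 71, 44, 22, 22, 7 bp.

71, 44, 22, 22, 7 bp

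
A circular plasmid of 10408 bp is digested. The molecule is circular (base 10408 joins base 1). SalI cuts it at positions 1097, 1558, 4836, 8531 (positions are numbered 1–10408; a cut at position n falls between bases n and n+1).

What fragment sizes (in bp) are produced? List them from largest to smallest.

Circular molecule, 4 cuts → 4 fragments:
  1558 − 1097 = 461 bp
  4836 − 1558 = 3278 bp
  8531 − 4836 = 3695 bp
  wrap: 10408 − 8531 + 1097 = 2974 bp
Sorted largest to smallest: 3695, 3278, 2974, 461 bp.

3695, 3278, 2974, 461 bp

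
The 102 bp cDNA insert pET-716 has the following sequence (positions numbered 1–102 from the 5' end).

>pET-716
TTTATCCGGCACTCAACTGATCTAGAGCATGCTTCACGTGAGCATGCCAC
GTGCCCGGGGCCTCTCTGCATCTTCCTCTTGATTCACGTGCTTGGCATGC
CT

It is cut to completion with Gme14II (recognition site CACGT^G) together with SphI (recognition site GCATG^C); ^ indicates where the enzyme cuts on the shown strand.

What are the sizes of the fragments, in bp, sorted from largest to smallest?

37, 31, 10, 8, 7, 6, 3 bp

Gme14II sites (CACGTG) start at positions 35, 48, 85.
Gme14II cuts after base 5 of each site (before the last base), so after positions 39, 52, 89.
SphI sites (GCATGC) start at positions 27, 42, 95.
SphI cuts after base 5 of each site (before the last base), so after positions 31, 46, 99.
Combined cut positions: 31, 39, 46, 52, 89, 99.
Linear molecule, 6 cuts → 7 fragments:
  1–31 → 31 bp
  32–39 → 8 bp
  40–46 → 7 bp
  47–52 → 6 bp
  53–89 → 37 bp
  90–99 → 10 bp
  100–102 → 3 bp
Sorted largest to smallest: 37, 31, 10, 8, 7, 6, 3 bp.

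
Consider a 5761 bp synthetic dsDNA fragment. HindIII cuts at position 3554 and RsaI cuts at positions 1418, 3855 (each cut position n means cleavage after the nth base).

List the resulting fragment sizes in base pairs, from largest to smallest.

Combined cut positions (sorted): 1418, 3554, 3855.
Linear molecule, 3 cuts → 4 fragments:
  1418 − 0 = 1418 bp
  3554 − 1418 = 2136 bp
  3855 − 3554 = 301 bp
  5761 − 3855 = 1906 bp
Sorted largest to smallest: 2136, 1906, 1418, 301 bp.

2136, 1906, 1418, 301 bp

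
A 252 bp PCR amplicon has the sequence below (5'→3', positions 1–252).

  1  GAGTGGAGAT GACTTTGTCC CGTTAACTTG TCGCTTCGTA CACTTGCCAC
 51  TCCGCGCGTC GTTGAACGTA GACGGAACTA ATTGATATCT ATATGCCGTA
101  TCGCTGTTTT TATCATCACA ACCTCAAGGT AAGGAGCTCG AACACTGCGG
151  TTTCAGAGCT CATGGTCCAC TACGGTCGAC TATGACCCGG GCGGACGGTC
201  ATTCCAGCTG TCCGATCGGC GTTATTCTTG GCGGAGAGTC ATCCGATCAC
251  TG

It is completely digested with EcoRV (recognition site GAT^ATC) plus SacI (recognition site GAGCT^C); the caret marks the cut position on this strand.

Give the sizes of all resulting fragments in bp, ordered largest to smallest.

92, 86, 52, 22 bp

The EcoRV site (GATATC) starts at position 84.
EcoRV cuts after base 3 of each site, so after position 86.
SacI sites (GAGCTC) start at positions 134, 156.
SacI cuts after base 5 of each site (before the last base), so after positions 138, 160.
Combined cut positions: 86, 138, 160.
Linear molecule, 3 cuts → 4 fragments:
  1–86 → 86 bp
  87–138 → 52 bp
  139–160 → 22 bp
  161–252 → 92 bp
Sorted largest to smallest: 92, 86, 52, 22 bp.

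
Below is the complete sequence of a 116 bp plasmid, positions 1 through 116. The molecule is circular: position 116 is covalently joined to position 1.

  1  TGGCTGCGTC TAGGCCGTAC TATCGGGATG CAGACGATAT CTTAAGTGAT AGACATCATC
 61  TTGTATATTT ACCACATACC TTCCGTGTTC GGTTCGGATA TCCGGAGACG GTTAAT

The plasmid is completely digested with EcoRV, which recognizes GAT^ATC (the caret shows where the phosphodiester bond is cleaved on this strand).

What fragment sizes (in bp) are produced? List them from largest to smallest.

EcoRV sites (GATATC) start at positions 36, 97.
EcoRV cuts after base 3 of each site, so after positions 38, 99.
Circular molecule, 2 cuts → 2 fragments:
  39–99 → 61 bp
  100–116 then 1–38 → 17 + 38 = 55 bp
Sorted largest to smallest: 61, 55 bp.

61, 55 bp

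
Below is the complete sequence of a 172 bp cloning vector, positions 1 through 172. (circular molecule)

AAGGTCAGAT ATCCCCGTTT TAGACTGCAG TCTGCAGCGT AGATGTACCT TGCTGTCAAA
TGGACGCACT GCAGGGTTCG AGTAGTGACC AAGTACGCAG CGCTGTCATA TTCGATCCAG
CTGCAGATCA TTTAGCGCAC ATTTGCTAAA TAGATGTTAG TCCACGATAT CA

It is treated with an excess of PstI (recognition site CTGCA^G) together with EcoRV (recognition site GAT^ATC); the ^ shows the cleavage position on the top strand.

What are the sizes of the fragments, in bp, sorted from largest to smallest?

PstI sites (CTGCAG) start at positions 25, 32, 69, 121.
PstI cuts after base 5 of each site (before the last base), so after positions 29, 36, 73, 125.
EcoRV sites (GATATC) start at positions 8, 166.
EcoRV cuts after base 3 of each site, so after positions 10, 168.
Combined cut positions: 10, 29, 36, 73, 125, 168.
Circular molecule, 6 cuts → 6 fragments:
  11–29 → 19 bp
  30–36 → 7 bp
  37–73 → 37 bp
  74–125 → 52 bp
  126–168 → 43 bp
  169–172 then 1–10 → 4 + 10 = 14 bp
Sorted largest to smallest: 52, 43, 37, 19, 14, 7 bp.

52, 43, 37, 19, 14, 7 bp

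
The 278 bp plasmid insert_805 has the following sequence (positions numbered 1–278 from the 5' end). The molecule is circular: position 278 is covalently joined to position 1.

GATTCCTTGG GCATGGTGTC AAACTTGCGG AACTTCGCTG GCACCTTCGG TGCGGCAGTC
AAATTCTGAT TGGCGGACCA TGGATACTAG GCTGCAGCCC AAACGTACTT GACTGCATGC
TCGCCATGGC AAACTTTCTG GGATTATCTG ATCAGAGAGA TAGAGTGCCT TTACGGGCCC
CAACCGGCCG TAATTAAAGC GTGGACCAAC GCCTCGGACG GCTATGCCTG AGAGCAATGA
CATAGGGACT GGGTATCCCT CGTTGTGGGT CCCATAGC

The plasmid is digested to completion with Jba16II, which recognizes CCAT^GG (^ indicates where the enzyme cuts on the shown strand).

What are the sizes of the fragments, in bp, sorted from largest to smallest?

Jba16II sites (CCATGG) start at positions 78, 124.
Jba16II cuts after base 4 of each site, so after positions 81, 127.
Circular molecule, 2 cuts → 2 fragments:
  82–127 → 46 bp
  128–278 then 1–81 → 151 + 81 = 232 bp
Sorted largest to smallest: 232, 46 bp.

232, 46 bp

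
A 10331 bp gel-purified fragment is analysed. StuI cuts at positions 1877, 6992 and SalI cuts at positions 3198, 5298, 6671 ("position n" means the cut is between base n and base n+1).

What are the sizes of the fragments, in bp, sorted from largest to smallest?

3339, 2100, 1877, 1373, 1321, 321 bp

Combined cut positions (sorted): 1877, 3198, 5298, 6671, 6992.
Linear molecule, 5 cuts → 6 fragments:
  1877 − 0 = 1877 bp
  3198 − 1877 = 1321 bp
  5298 − 3198 = 2100 bp
  6671 − 5298 = 1373 bp
  6992 − 6671 = 321 bp
  10331 − 6992 = 3339 bp
Sorted largest to smallest: 3339, 2100, 1877, 1373, 1321, 321 bp.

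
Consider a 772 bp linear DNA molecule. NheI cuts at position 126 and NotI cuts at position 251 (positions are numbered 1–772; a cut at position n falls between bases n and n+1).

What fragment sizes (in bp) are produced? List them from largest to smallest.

Combined cut positions (sorted): 126, 251.
Linear molecule, 2 cuts → 3 fragments:
  126 − 0 = 126 bp
  251 − 126 = 125 bp
  772 − 251 = 521 bp
Sorted largest to smallest: 521, 126, 125 bp.

521, 126, 125 bp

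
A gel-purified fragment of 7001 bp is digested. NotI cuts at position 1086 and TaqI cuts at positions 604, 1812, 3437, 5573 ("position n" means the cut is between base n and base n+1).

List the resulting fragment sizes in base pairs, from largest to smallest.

Combined cut positions (sorted): 604, 1086, 1812, 3437, 5573.
Linear molecule, 5 cuts → 6 fragments:
  604 − 0 = 604 bp
  1086 − 604 = 482 bp
  1812 − 1086 = 726 bp
  3437 − 1812 = 1625 bp
  5573 − 3437 = 2136 bp
  7001 − 5573 = 1428 bp
Sorted largest to smallest: 2136, 1625, 1428, 726, 604, 482 bp.

2136, 1625, 1428, 726, 604, 482 bp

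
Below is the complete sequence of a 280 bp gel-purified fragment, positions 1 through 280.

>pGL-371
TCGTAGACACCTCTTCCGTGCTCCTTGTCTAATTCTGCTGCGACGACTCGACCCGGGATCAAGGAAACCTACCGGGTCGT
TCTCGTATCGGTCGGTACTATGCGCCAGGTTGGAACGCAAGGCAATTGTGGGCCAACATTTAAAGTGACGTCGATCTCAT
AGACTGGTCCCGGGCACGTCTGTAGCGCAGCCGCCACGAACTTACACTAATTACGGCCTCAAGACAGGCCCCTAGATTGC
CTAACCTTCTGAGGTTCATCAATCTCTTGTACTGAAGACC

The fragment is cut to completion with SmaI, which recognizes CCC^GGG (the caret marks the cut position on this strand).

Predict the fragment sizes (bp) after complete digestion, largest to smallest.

117, 109, 54 bp

SmaI sites (CCCGGG) start at positions 52, 169.
SmaI cuts after base 3 of each site, so after positions 54, 171.
Linear molecule, 2 cuts → 3 fragments:
  1–54 → 54 bp
  55–171 → 117 bp
  172–280 → 109 bp
Sorted largest to smallest: 117, 109, 54 bp.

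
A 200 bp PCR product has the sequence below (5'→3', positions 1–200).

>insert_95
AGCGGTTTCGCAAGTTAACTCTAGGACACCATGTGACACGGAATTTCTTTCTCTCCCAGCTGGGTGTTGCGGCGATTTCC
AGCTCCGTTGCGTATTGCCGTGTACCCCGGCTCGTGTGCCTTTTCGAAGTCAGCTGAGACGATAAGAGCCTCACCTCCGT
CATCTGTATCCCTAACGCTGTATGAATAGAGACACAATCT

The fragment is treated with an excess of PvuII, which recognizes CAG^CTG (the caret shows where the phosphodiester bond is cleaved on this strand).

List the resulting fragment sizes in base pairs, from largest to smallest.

PvuII sites (CAGCTG) start at positions 57, 131.
PvuII cuts after base 3 of each site, so after positions 59, 133.
Linear molecule, 2 cuts → 3 fragments:
  1–59 → 59 bp
  60–133 → 74 bp
  134–200 → 67 bp
Sorted largest to smallest: 74, 67, 59 bp.

74, 67, 59 bp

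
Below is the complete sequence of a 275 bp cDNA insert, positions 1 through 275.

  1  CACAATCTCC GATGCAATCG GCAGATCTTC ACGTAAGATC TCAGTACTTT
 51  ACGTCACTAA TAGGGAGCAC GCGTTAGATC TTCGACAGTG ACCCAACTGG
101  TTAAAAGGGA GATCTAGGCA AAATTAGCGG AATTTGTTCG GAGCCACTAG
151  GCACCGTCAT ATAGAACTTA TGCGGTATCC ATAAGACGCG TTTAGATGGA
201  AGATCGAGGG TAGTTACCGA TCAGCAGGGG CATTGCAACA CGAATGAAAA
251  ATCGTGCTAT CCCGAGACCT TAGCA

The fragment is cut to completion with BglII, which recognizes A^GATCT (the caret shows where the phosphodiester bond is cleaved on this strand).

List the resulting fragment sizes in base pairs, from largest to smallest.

165, 40, 34, 23, 13 bp

BglII sites (AGATCT) start at positions 23, 36, 76, 110.
BglII cuts after the first base of each site, so after positions 23, 36, 76, 110.
Linear molecule, 4 cuts → 5 fragments:
  1–23 → 23 bp
  24–36 → 13 bp
  37–76 → 40 bp
  77–110 → 34 bp
  111–275 → 165 bp
Sorted largest to smallest: 165, 40, 34, 23, 13 bp.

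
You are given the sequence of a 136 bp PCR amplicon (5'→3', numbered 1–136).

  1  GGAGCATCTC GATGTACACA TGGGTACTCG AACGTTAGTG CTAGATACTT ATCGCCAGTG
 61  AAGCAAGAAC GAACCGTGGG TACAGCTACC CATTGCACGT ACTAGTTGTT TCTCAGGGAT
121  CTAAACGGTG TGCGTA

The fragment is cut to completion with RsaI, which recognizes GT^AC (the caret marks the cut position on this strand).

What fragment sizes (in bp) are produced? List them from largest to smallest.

RsaI sites (GTAC) start at positions 14, 24, 80, 99.
RsaI cuts after base 2 of each site, so after positions 15, 25, 81, 100.
Linear molecule, 4 cuts → 5 fragments:
  1–15 → 15 bp
  16–25 → 10 bp
  26–81 → 56 bp
  82–100 → 19 bp
  101–136 → 36 bp
Sorted largest to smallest: 56, 36, 19, 15, 10 bp.

56, 36, 19, 15, 10 bp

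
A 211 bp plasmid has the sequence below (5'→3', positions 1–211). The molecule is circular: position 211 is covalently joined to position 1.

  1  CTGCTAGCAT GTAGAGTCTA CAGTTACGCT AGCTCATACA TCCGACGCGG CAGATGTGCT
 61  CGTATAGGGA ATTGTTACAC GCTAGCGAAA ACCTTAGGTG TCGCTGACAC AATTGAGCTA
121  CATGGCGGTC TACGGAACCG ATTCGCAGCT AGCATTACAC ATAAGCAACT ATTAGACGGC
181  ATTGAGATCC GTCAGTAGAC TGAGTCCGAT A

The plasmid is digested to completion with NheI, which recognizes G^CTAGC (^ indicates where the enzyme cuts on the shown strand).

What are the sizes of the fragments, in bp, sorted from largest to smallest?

67, 66, 53, 25 bp

NheI sites (GCTAGC) start at positions 3, 28, 81, 148.
NheI cuts after the first base of each site, so after positions 3, 28, 81, 148.
Circular molecule, 4 cuts → 4 fragments:
  4–28 → 25 bp
  29–81 → 53 bp
  82–148 → 67 bp
  149–211 then 1–3 → 63 + 3 = 66 bp
Sorted largest to smallest: 67, 66, 53, 25 bp.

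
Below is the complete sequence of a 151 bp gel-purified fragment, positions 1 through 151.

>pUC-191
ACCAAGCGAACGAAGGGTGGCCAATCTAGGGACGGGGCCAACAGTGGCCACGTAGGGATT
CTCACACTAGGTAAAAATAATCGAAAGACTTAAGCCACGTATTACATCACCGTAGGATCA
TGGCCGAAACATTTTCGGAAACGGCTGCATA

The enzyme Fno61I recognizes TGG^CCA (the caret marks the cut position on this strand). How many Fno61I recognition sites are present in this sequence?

2

TGGCCA occurs starting at positions 18, 45.
Fno61I cuts at 2 sites.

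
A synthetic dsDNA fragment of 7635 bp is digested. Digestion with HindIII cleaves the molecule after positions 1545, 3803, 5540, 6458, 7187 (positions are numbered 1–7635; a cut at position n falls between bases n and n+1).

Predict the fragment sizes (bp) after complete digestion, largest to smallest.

Linear molecule, 5 cuts → 6 fragments:
  1545 − 0 = 1545 bp
  3803 − 1545 = 2258 bp
  5540 − 3803 = 1737 bp
  6458 − 5540 = 918 bp
  7187 − 6458 = 729 bp
  7635 − 7187 = 448 bp
Sorted largest to smallest: 2258, 1737, 1545, 918, 729, 448 bp.

2258, 1737, 1545, 918, 729, 448 bp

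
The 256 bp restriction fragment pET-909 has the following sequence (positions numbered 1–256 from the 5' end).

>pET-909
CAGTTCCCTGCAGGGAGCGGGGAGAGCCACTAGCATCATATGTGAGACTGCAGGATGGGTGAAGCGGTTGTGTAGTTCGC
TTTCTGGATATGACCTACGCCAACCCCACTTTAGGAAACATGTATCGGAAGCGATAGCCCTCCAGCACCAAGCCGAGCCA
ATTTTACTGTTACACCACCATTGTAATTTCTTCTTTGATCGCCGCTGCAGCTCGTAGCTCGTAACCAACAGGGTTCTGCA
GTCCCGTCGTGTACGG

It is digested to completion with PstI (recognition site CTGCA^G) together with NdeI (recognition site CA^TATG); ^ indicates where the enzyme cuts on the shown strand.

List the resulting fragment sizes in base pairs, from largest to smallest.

157, 31, 26, 16, 14, 12 bp

PstI sites (CTGCAG) start at positions 8, 48, 205, 236.
PstI cuts after base 5 of each site (before the last base), so after positions 12, 52, 209, 240.
The NdeI site (CATATG) starts at position 37.
NdeI cuts after base 2 of each site, so after position 38.
Combined cut positions: 12, 38, 52, 209, 240.
Linear molecule, 5 cuts → 6 fragments:
  1–12 → 12 bp
  13–38 → 26 bp
  39–52 → 14 bp
  53–209 → 157 bp
  210–240 → 31 bp
  241–256 → 16 bp
Sorted largest to smallest: 157, 31, 26, 16, 14, 12 bp.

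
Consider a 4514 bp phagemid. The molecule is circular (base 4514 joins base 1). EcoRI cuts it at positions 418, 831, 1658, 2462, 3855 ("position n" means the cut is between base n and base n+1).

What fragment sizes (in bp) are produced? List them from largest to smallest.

Circular molecule, 5 cuts → 5 fragments:
  831 − 418 = 413 bp
  1658 − 831 = 827 bp
  2462 − 1658 = 804 bp
  3855 − 2462 = 1393 bp
  wrap: 4514 − 3855 + 418 = 1077 bp
Sorted largest to smallest: 1393, 1077, 827, 804, 413 bp.

1393, 1077, 827, 804, 413 bp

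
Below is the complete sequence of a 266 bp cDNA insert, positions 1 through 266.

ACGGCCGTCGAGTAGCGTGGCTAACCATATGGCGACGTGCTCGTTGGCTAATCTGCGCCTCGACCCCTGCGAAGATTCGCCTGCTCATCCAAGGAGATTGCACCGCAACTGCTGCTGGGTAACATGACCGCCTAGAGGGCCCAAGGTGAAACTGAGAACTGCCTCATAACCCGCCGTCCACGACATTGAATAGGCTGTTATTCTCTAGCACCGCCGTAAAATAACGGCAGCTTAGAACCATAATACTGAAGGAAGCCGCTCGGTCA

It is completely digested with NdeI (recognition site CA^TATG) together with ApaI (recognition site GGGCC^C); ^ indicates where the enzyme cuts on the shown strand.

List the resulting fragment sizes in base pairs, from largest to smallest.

125, 114, 27 bp

The NdeI site (CATATG) starts at position 26.
NdeI cuts after base 2 of each site, so after position 27.
The ApaI site (GGGCCC) starts at position 137.
ApaI cuts after base 5 of each site (before the last base), so after position 141.
Combined cut positions: 27, 141.
Linear molecule, 2 cuts → 3 fragments:
  1–27 → 27 bp
  28–141 → 114 bp
  142–266 → 125 bp
Sorted largest to smallest: 125, 114, 27 bp.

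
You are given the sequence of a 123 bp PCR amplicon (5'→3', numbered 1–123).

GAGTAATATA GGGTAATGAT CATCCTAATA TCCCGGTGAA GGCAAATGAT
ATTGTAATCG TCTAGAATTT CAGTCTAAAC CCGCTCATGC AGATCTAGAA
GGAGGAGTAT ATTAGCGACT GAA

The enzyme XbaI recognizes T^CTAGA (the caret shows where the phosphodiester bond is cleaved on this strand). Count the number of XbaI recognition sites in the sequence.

TCTAGA occurs starting at positions 61, 94.
XbaI cuts at 2 sites.

2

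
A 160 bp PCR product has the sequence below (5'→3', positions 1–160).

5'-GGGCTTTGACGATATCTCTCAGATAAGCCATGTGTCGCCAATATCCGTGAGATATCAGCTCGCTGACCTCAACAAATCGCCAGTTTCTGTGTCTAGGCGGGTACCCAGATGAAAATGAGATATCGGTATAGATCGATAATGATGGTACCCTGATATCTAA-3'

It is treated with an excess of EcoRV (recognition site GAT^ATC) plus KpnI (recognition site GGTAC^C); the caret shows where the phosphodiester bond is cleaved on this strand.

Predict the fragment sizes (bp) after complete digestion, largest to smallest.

51, 40, 27, 17, 13, 6, 6 bp

EcoRV sites (GATATC) start at positions 11, 51, 119, 152.
EcoRV cuts after base 3 of each site, so after positions 13, 53, 121, 154.
KpnI sites (GGTACC) start at positions 100, 144.
KpnI cuts after base 5 of each site (before the last base), so after positions 104, 148.
Combined cut positions: 13, 53, 104, 121, 148, 154.
Linear molecule, 6 cuts → 7 fragments:
  1–13 → 13 bp
  14–53 → 40 bp
  54–104 → 51 bp
  105–121 → 17 bp
  122–148 → 27 bp
  149–154 → 6 bp
  155–160 → 6 bp
Sorted largest to smallest: 51, 40, 27, 17, 13, 6, 6 bp.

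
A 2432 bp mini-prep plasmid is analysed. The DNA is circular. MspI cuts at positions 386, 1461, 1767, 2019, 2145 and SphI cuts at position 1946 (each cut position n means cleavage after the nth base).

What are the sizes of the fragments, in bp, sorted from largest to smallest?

Combined cut positions (sorted): 386, 1461, 1767, 1946, 2019, 2145.
Circular molecule, 6 cuts → 6 fragments:
  1461 − 386 = 1075 bp
  1767 − 1461 = 306 bp
  1946 − 1767 = 179 bp
  2019 − 1946 = 73 bp
  2145 − 2019 = 126 bp
  wrap: 2432 − 2145 + 386 = 673 bp
Sorted largest to smallest: 1075, 673, 306, 179, 126, 73 bp.

1075, 673, 306, 179, 126, 73 bp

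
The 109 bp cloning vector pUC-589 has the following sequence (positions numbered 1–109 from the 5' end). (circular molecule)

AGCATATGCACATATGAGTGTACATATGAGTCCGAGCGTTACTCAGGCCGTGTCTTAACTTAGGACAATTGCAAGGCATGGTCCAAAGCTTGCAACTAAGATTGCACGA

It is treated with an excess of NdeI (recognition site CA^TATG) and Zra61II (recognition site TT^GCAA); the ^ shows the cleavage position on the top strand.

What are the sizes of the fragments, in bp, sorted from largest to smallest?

NdeI sites (CATATG) start at positions 3, 11, 23.
NdeI cuts after base 2 of each site, so after positions 4, 12, 24.
Zra61II sites (TTGCAA) start at positions 69, 90.
Zra61II cuts after base 2 of each site, so after positions 70, 91.
Combined cut positions: 4, 12, 24, 70, 91.
Circular molecule, 5 cuts → 5 fragments:
  5–12 → 8 bp
  13–24 → 12 bp
  25–70 → 46 bp
  71–91 → 21 bp
  92–109 then 1–4 → 18 + 4 = 22 bp
Sorted largest to smallest: 46, 22, 21, 12, 8 bp.

46, 22, 21, 12, 8 bp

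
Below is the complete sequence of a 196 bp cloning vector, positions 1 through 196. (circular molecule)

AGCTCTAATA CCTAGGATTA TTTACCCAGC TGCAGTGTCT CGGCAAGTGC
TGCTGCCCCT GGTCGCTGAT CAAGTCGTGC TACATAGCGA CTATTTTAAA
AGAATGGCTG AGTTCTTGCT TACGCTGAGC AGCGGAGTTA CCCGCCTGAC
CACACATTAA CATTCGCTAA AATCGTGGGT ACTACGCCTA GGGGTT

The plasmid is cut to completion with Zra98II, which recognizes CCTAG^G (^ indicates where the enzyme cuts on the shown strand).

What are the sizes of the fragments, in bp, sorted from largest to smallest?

176, 20 bp

Zra98II sites (CCTAGG) start at positions 11, 187.
Zra98II cuts after base 5 of each site (before the last base), so after positions 15, 191.
Circular molecule, 2 cuts → 2 fragments:
  16–191 → 176 bp
  192–196 then 1–15 → 5 + 15 = 20 bp
Sorted largest to smallest: 176, 20 bp.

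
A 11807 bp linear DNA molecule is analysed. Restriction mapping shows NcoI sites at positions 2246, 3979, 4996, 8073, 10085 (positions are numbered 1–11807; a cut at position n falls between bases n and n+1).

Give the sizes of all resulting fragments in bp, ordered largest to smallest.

3077, 2246, 2012, 1733, 1722, 1017 bp

Linear molecule, 5 cuts → 6 fragments:
  2246 − 0 = 2246 bp
  3979 − 2246 = 1733 bp
  4996 − 3979 = 1017 bp
  8073 − 4996 = 3077 bp
  10085 − 8073 = 2012 bp
  11807 − 10085 = 1722 bp
Sorted largest to smallest: 3077, 2246, 2012, 1733, 1722, 1017 bp.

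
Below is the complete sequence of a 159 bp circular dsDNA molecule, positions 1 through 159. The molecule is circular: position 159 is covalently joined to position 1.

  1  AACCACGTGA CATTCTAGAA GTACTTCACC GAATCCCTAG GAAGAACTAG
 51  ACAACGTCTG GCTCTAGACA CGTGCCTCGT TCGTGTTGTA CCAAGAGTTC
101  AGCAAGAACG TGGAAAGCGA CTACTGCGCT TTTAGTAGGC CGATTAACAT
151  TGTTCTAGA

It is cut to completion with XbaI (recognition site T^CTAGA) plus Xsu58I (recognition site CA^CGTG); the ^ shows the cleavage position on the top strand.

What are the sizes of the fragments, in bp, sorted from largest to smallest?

XbaI sites (TCTAGA) start at positions 14, 63, 154.
XbaI cuts after the first base of each site, so after positions 14, 63, 154.
Xsu58I sites (CACGTG) start at positions 4, 69.
Xsu58I cuts after base 2 of each site, so after positions 5, 70.
Combined cut positions: 5, 14, 63, 70, 154.
Circular molecule, 5 cuts → 5 fragments:
  6–14 → 9 bp
  15–63 → 49 bp
  64–70 → 7 bp
  71–154 → 84 bp
  155–159 then 1–5 → 5 + 5 = 10 bp
Sorted largest to smallest: 84, 49, 10, 9, 7 bp.

84, 49, 10, 9, 7 bp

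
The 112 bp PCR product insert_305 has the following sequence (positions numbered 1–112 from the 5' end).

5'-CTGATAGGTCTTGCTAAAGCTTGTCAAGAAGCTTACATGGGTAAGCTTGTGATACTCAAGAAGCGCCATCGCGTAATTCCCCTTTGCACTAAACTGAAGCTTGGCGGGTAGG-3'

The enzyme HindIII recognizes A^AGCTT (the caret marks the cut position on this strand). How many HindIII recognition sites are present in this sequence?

4

AAGCTT occurs starting at positions 17, 29, 43, 97.
HindIII cuts at 4 sites.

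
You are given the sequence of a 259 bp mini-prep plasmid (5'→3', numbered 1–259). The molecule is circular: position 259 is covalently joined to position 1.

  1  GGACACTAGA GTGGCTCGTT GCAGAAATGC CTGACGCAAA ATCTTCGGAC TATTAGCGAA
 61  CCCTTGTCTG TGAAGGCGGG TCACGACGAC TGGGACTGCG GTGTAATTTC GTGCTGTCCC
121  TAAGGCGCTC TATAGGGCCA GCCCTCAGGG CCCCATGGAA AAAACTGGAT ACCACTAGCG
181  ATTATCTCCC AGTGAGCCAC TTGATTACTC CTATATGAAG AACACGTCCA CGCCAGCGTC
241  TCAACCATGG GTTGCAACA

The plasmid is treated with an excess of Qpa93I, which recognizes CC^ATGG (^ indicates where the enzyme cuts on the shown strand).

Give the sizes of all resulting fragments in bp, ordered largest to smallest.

167, 92 bp

Qpa93I sites (CCATGG) start at positions 153, 245.
Qpa93I cuts after base 2 of each site, so after positions 154, 246.
Circular molecule, 2 cuts → 2 fragments:
  155–246 → 92 bp
  247–259 then 1–154 → 13 + 154 = 167 bp
Sorted largest to smallest: 167, 92 bp.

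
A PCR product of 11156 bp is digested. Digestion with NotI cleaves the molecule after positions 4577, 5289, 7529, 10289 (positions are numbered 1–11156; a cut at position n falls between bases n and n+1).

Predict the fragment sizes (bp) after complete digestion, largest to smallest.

4577, 2760, 2240, 867, 712 bp

Linear molecule, 4 cuts → 5 fragments:
  4577 − 0 = 4577 bp
  5289 − 4577 = 712 bp
  7529 − 5289 = 2240 bp
  10289 − 7529 = 2760 bp
  11156 − 10289 = 867 bp
Sorted largest to smallest: 4577, 2760, 2240, 867, 712 bp.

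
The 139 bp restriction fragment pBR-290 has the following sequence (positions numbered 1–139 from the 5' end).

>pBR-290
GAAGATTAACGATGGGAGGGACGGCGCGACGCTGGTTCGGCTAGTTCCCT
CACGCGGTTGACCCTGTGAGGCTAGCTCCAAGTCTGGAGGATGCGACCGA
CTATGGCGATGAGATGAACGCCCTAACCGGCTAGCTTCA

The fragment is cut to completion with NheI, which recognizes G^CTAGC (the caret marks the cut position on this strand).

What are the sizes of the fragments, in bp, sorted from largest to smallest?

71, 59, 9 bp

NheI sites (GCTAGC) start at positions 71, 130.
NheI cuts after the first base of each site, so after positions 71, 130.
Linear molecule, 2 cuts → 3 fragments:
  1–71 → 71 bp
  72–130 → 59 bp
  131–139 → 9 bp
Sorted largest to smallest: 71, 59, 9 bp.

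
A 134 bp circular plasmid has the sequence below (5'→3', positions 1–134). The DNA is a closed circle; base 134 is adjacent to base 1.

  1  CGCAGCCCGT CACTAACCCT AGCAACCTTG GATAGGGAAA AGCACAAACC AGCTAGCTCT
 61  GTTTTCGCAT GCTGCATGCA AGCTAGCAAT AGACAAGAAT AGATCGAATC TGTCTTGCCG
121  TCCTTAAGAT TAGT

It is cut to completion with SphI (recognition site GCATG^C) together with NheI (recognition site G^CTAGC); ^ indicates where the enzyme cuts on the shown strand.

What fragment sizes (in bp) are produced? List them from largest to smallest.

SphI sites (GCATGC) start at positions 67, 74.
SphI cuts after base 5 of each site (before the last base), so after positions 71, 78.
NheI sites (GCTAGC) start at positions 52, 82.
NheI cuts after the first base of each site, so after positions 52, 82.
Combined cut positions: 52, 71, 78, 82.
Circular molecule, 4 cuts → 4 fragments:
  53–71 → 19 bp
  72–78 → 7 bp
  79–82 → 4 bp
  83–134 then 1–52 → 52 + 52 = 104 bp
Sorted largest to smallest: 104, 19, 7, 4 bp.

104, 19, 7, 4 bp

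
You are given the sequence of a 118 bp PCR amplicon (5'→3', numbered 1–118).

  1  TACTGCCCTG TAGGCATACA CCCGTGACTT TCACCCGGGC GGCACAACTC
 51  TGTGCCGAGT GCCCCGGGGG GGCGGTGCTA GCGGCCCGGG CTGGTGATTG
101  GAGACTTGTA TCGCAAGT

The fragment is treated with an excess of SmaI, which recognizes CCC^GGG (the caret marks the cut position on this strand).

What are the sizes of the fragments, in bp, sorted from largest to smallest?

36, 31, 29, 22 bp

SmaI sites (CCCGGG) start at positions 34, 63, 85.
SmaI cuts after base 3 of each site, so after positions 36, 65, 87.
Linear molecule, 3 cuts → 4 fragments:
  1–36 → 36 bp
  37–65 → 29 bp
  66–87 → 22 bp
  88–118 → 31 bp
Sorted largest to smallest: 36, 31, 29, 22 bp.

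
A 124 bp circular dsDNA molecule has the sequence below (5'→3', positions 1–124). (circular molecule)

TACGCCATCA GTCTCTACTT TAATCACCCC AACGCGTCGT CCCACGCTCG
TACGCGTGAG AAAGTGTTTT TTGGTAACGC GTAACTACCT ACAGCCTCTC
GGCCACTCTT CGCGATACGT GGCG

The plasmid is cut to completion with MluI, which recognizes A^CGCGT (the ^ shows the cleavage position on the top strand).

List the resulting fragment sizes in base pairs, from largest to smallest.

79, 25, 20 bp

MluI sites (ACGCGT) start at positions 32, 52, 77.
MluI cuts after the first base of each site, so after positions 32, 52, 77.
Circular molecule, 3 cuts → 3 fragments:
  33–52 → 20 bp
  53–77 → 25 bp
  78–124 then 1–32 → 47 + 32 = 79 bp
Sorted largest to smallest: 79, 25, 20 bp.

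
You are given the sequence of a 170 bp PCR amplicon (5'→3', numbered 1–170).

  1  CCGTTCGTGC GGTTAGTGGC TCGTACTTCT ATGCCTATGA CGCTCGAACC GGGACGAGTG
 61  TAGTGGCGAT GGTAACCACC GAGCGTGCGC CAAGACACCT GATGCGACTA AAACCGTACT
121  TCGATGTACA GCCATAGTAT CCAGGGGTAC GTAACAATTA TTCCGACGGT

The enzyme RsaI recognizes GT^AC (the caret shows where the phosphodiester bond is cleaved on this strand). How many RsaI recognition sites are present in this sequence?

GTAC occurs starting at positions 23, 116, 126, 147.
RsaI cuts at 4 sites.

4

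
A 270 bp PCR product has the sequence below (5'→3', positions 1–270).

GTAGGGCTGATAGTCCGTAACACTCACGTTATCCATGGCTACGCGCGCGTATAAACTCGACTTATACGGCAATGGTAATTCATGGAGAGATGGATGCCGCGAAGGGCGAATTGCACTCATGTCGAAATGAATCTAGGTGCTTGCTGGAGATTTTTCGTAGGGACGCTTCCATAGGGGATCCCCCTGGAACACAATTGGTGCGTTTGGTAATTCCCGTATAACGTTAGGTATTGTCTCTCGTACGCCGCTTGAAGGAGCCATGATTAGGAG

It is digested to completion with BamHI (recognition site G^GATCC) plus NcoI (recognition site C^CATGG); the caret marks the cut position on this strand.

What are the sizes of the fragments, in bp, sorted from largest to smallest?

The BamHI site (GGATCC) starts at position 176.
BamHI cuts after the first base of each site, so after position 176.
The NcoI site (CCATGG) starts at position 33.
NcoI cuts after the first base of each site, so after position 33.
Combined cut positions: 33, 176.
Linear molecule, 2 cuts → 3 fragments:
  1–33 → 33 bp
  34–176 → 143 bp
  177–270 → 94 bp
Sorted largest to smallest: 143, 94, 33 bp.

143, 94, 33 bp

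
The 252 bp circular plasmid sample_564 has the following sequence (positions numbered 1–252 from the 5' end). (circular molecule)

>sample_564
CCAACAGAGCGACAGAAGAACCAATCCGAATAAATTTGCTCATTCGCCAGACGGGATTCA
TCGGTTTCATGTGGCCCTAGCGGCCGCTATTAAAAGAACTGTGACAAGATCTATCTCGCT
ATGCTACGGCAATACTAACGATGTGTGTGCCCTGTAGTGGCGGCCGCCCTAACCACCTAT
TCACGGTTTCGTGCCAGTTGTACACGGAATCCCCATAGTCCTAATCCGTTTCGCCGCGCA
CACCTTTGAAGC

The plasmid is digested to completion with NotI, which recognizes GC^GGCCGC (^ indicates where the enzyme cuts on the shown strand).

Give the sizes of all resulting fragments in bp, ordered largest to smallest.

172, 80 bp

NotI sites (GCGGCCGC) start at positions 80, 160.
NotI cuts after base 2 of each site, so after positions 81, 161.
Circular molecule, 2 cuts → 2 fragments:
  82–161 → 80 bp
  162–252 then 1–81 → 91 + 81 = 172 bp
Sorted largest to smallest: 172, 80 bp.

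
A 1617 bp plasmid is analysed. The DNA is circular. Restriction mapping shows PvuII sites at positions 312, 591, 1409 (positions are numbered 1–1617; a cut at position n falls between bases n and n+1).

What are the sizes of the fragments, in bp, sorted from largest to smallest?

Circular molecule, 3 cuts → 3 fragments:
  591 − 312 = 279 bp
  1409 − 591 = 818 bp
  wrap: 1617 − 1409 + 312 = 520 bp
Sorted largest to smallest: 818, 520, 279 bp.

818, 520, 279 bp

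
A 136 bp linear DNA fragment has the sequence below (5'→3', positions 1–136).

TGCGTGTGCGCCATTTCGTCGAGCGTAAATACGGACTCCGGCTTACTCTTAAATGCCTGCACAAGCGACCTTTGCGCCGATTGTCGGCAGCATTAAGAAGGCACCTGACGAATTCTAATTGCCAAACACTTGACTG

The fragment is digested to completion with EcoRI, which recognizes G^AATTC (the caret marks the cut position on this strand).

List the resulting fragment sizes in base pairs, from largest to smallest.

110, 26 bp

The EcoRI site (GAATTC) starts at position 110.
EcoRI cuts after the first base of each site, so after position 110.
Linear molecule, 1 cut → 2 fragments:
  1–110 → 110 bp
  111–136 → 26 bp
Sorted largest to smallest: 110, 26 bp.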